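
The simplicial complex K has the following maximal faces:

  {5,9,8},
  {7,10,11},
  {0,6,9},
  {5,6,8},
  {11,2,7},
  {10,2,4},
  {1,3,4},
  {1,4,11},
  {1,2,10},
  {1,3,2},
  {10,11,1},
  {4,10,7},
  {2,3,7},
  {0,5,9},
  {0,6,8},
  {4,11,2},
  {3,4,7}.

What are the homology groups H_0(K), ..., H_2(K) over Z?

K has 12 vertices, 28 edges, 17 triangles.
rank ∂_0 = 0, rank ∂_1 = 10 ⇒ b_0 = 12 − 0 − 10 = 2; all invariant factors of ∂_1 are 1 so no torsion. So H_0 = Z^2.
rank ∂_1 = 10, rank ∂_2 = 17 ⇒ b_1 = 28 − 10 − 17 = 1; ∂_2 has invariant factor(s) [2] giving torsion. So H_1 = Z × Z/2.
rank ∂_2 = 17, rank ∂_3 = 0 ⇒ b_2 = 17 − 17 − 0 = 0. So H_2 = 0.

H_0 ≅ Z^2,  H_1 ≅ Z × Z/2,  H_2 = 0.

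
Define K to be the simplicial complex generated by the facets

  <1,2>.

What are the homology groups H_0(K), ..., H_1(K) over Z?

We work with the vertex ordering 1 < 2. The simplices of K, each written with vertices in increasing order, are:

  0-simplices (2): [1], [2]
  1-simplices (1): [1,2]

Hence C_0 ≅ Z^2, C_1 ≅ Z^1.

∂_1: C_1 → C_0 maps an edge to its endpoints' difference, ∂[p,q] = q − p. For instance
  ∂[1,2] = [2] − [1].
The resulting 2×1 matrix has rank 1, and its Smith normal form has invariant factors (1).

From H_k ≅ ker(∂_k) / im(∂_{k+1}) we obtain:

  H_0: rank C_0 − rank ∂_1 = 2 − 1 = 1, and the invariant factors of ∂_1 are all 1, so H_0 = Z.
  H_1: rank ker ∂_1 − rank ∂_2 = (1 − 1) − 0 = 0, and there is no ∂_2, so H_1 = 0.

H_0 ≅ Z,  H_1 = 0.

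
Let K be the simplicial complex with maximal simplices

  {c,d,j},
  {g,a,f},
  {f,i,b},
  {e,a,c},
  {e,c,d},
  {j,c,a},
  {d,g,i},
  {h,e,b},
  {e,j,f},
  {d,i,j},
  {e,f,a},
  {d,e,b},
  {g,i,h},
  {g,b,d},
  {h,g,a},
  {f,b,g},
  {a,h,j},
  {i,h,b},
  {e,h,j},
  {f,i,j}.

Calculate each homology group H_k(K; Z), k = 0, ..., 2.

Order the vertices as a < b < c < d < e < f < g < h < i < j. Listing each simplex with vertices in this order, K has dimension 2 with simplices:

  0-simplices (10): a, b, c, d, e, f, g, h, i, j
  1-simplices (30): ac, ae, af, ag, ah, aj, bd, be, bf, bg, bh, bi, cd, ce, cj, de, dg, di, dj, ef, eh, ej, fg, fi, fj, gh, gi, hi, hj, ij
  2-simplices (20): ace, acj, aef, afg, agh, ahj, bde, bdg, beh, bfg, bfi, bhi, cde, cdj, dgi, dij, efj, ehj, fij, ghi

so the chain groups are C_0 ≅ Z^10, C_1 ≅ Z^30, C_2 ≅ Z^20.

The boundary map ∂_1: C_1 → C_0 sends each edge [p,q] (with p < q) to q − p. For instance
  ∂bf = f − b.
The resulting 10×30 matrix has rank 9, and its Smith normal form has invariant factors (1,1,1,1,1,1,1,1,1).

The boundary map ∂_2: C_2 → C_1 sends each 2-simplex [p,q,r] to [q,r] − [p,r] + [p,q]. For instance
  ∂bhi = hi − bi + bh,
  ∂bde = de − be + bd.
This gives a 30×20 integer matrix of rank 20; reducing to Smith normal form yields diagonal entries (1,1,1,1,1,1,1,1,1,1,1,1,1,1,1,1,1,1,1,2).

Reading off H_k = ker ∂_k / im ∂_{k+1}:

  H_0: rank C_0 − rank ∂_1 = 10 − 9 = 1, and the invariant factors of ∂_1 are all 1, so H_0 = Z.
  H_1: rank ker ∂_1 − rank ∂_2 = (30 − 9) − 20 = 1, and ∂_2 has invariant factor 2 > 1, so H_1 = Z ⊕ Z/2.
  H_2: rank ker ∂_2 − rank ∂_3 = (20 − 20) − 0 = 0, and there is no ∂_3, so H_2 = 0.

H_0 = Z,  H_1 = Z ⊕ Z/2,  H_2 = 0.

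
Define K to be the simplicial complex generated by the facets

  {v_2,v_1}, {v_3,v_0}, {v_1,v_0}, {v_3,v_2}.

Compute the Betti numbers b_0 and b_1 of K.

We work with the vertex ordering v_0 < v_1 < v_2 < v_3. The simplices of K, each written with vertices in increasing order, are:

  0-simplices (4): [v_0], [v_1], [v_2], [v_3]
  1-simplices (4): [v_0,v_1], [v_0,v_3], [v_1,v_2], [v_2,v_3]

so the chain groups are C_0 ≅ Z^4, C_1 ≅ Z^4.

∂_1: C_1 → C_0 maps an edge to its endpoints' difference, ∂[p,q] = q − p. For instance
  ∂[v_0,v_3] = [v_3] − [v_0].
This gives a 4×4 integer matrix of rank 3; reducing to Smith normal form yields diagonal entries (1,1,1).

Computing H_k = (kernel of ∂_k) / (image of ∂_{k+1}):

  H_0: rank C_0 − rank ∂_1 = 4 − 3 = 1, and the invariant factors of ∂_1 are all 1, so H_0 = Z.
  H_1: rank ker ∂_1 − rank ∂_2 = (4 − 3) − 0 = 1, and there is no ∂_2, so H_1 = Z.

As a check, the Euler characteristic is 4 − 4 = 0, which agrees with 1 − 1 = 0.

Hence the Betti numbers are b_0 = 1, b_1 = 1.

b_0 = 1, b_1 = 1.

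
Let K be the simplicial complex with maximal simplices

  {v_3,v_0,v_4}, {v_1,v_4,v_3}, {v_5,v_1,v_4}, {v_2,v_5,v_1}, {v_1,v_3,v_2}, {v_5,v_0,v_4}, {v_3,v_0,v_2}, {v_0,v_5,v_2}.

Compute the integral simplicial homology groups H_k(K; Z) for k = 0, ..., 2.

H_0 ≅ Z,  H_1 = 0,  H_2 ≅ Z.

Fix the vertex order v_0 < v_1 < v_2 < v_3 < v_4 < v_5 and write every simplex with vertices in increasing order. Then dim K = 2 and the simplices of K are:

  0-simplices (6): [v_0], [v_1], [v_2], [v_3], [v_4], [v_5]
  1-simplices (12): [v_0,v_2], [v_0,v_3], [v_0,v_4], [v_0,v_5], [v_1,v_2], [v_1,v_3], [v_1,v_4], [v_1,v_5], [v_2,v_3], [v_2,v_5], [v_3,v_4], [v_4,v_5]
  2-simplices (8): [v_0,v_2,v_3], [v_0,v_2,v_5], [v_0,v_3,v_4], [v_0,v_4,v_5], [v_1,v_2,v_3], [v_1,v_2,v_5], [v_1,v_3,v_4], [v_1,v_4,v_5]

so the chain groups are C_0 ≅ Z^6, C_1 ≅ Z^12, C_2 ≅ Z^8.

The boundary map ∂_1: C_1 → C_0 sends each edge [p,q] (with p < q) to q − p. For instance
  ∂[v_0,v_2] = [v_2] − [v_0].
This gives a 6×12 integer matrix of rank 5; reducing to Smith normal form yields diagonal entries (1,1,1,1,1).

Boundary ∂_2: C_2 → C_1 acts by ∂[p,q,r] = [q,r] − [p,r] + [p,q]. For instance
  ∂[v_1,v_4,v_5] = [v_4,v_5] − [v_1,v_5] + [v_1,v_4],
  ∂[v_1,v_3,v_4] = [v_3,v_4] − [v_1,v_4] + [v_1,v_3].
This gives a 12×8 integer matrix of rank 7; reducing to Smith normal form yields diagonal entries (1,1,1,1,1,1,1).

From H_k ≅ ker(∂_k) / im(∂_{k+1}) we obtain:

  H_0: rank C_0 − rank ∂_1 = 6 − 5 = 1, and the invariant factors of ∂_1 are all 1, so H_0 = Z.
  H_1: rank ker ∂_1 − rank ∂_2 = (12 − 5) − 7 = 0, and the invariant factors of ∂_2 are all 1, so H_1 = 0.
  H_2: rank ker ∂_2 − rank ∂_3 = (8 − 7) − 0 = 1, and there is no ∂_3, so H_2 = Z.

As a check, the Euler characteristic is 6 − 12 + 8 = 2, which agrees with 1 − 0 + 1 = 2.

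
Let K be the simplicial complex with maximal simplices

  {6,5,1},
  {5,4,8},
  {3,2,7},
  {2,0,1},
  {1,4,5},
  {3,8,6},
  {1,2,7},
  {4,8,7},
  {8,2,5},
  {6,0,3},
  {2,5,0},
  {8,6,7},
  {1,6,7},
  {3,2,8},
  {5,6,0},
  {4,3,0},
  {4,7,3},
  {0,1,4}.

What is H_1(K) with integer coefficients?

Order the vertices as 0 < 1 < 2 < 3 < 4 < 5 < 6 < 7 < 8. Listing each simplex with vertices in this order, K has dimension 2 with simplices:

  0-simplices (9): [0], [1], [2], [3], [4], [5], [6], [7], [8]
  1-simplices (27): (27 of them)
  2-simplices (18): [0,1,2], [0,1,4], [0,2,5], [0,3,4], [0,3,6], [0,5,6], [1,2,7], [1,4,5], [1,5,6], [1,6,7], [2,3,7], [2,3,8], [2,5,8], [3,4,7], [3,6,8], [4,5,8], [4,7,8], [6,7,8]

so the chain groups are C_0 ≅ Z^9, C_1 ≅ Z^27, C_2 ≅ Z^18.

∂_1: C_1 → C_0 maps an edge to its endpoints' difference, ∂[p,q] = q − p. For instance
  ∂[1,2] = [2] − [1].
The resulting 9×27 matrix has rank 8, and its Smith normal form has invariant factors (1,1,1,1,1,1,1,1).

The boundary map ∂_2: C_2 → C_1 acts by ∂[p,q,r] = [q,r] − [p,r] + [p,q]. For instance
  ∂[1,4,5] = [4,5] − [1,5] + [1,4],
  ∂[4,5,8] = [5,8] − [4,8] + [4,5].
This gives a 27×18 integer matrix of rank 18; reducing to Smith normal form yields diagonal entries (1,1,1,1,1,1,1,1,1,1,1,1,1,1,1,1,1,2).

Now H_k = ker ∂_k / im ∂_{k+1}, so:

  H_1: rank ker ∂_1 − rank ∂_2 = (27 − 8) − 18 = 1, and ∂_2 has invariant factor 2 > 1, so H_1 ≅ Z ⊕ Z_2.

H_1 = Z ⊕ Z_2.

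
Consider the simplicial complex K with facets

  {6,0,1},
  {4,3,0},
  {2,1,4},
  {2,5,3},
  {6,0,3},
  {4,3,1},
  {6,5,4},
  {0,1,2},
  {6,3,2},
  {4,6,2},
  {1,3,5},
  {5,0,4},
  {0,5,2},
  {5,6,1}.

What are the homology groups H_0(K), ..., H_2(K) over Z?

K has 7 vertices, 21 edges, 14 triangles.
rank ∂_0 = 0, rank ∂_1 = 6 ⇒ b_0 = 7 − 0 − 6 = 1; all invariant factors of ∂_1 are 1 so no torsion. So H_0 = Z.
rank ∂_1 = 6, rank ∂_2 = 13 ⇒ b_1 = 21 − 6 − 13 = 2; all invariant factors of ∂_2 are 1 so no torsion. So H_1 = Z^2.
rank ∂_2 = 13, rank ∂_3 = 0 ⇒ b_2 = 14 − 13 − 0 = 1. So H_2 = Z.

H_0 = Z,  H_1 = Z^2,  H_2 = Z.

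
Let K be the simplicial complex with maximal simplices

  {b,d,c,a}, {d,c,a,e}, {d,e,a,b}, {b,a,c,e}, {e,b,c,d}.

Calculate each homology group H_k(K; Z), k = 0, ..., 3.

We work with the vertex ordering a < b < c < d < e. The simplices of K, each written with vertices in increasing order, are:

  0-simplices (5): a, b, c, d, e
  1-simplices (10): ab, ac, ad, ae, bc, bd, be, cd, ce, de
  2-simplices (10): abc, abd, abe, acd, ace, ade, bcd, bce, bde, cde
  3-simplices (5): abcd, abce, abde, acde, bcde

Hence C_0 ≅ Z^5, C_1 ≅ Z^10, C_2 ≅ Z^10, C_3 ≅ Z^5.

Boundary ∂_1: C_1 → C_0 sends each edge [p,q] (with p < q) to q − p. For instance
  ∂ab = b − a.
This gives a 5×10 integer matrix of rank 4; reducing to Smith normal form yields diagonal entries (1,1,1,1).

Boundary ∂_2: C_2 → C_1 acts by ∂[p,q,r] = [q,r] − [p,r] + [p,q]. For instance
  ∂ade = de − ae + ad,
  ∂acd = cd − ad + ac.
This gives a 10×10 integer matrix of rank 6; reducing to Smith normal form yields diagonal entries (1,1,1,1,1,1).

The boundary map ∂_3: C_3 → C_2 sends each 3-simplex σ to the alternating sum Σ_i (−1)^i (σ with its i-th vertex removed). For instance
  ∂abce = bce − ace + abe − abc,
  ∂bcde = cde − bde + bce − bcd.
This gives a 10×5 integer matrix of rank 4; reducing to Smith normal form yields diagonal entries (1,1,1,1).

Computing H_k = (kernel of ∂_k) / (image of ∂_{k+1}):

  H_0: rank C_0 − rank ∂_1 = 5 − 4 = 1, and the invariant factors of ∂_1 are all 1, so H_0 = Z.
  H_1: rank ker ∂_1 − rank ∂_2 = (10 − 4) − 6 = 0, and the invariant factors of ∂_2 are all 1, so H_1 = 0.
  H_2: rank ker ∂_2 − rank ∂_3 = (10 − 6) − 4 = 0, and the invariant factors of ∂_3 are all 1, so H_2 = 0.
  H_3: rank ker ∂_3 − rank ∂_4 = (5 − 4) − 0 = 1, and there is no ∂_4, so H_3 = Z.

H_0 ≅ Z,  H_1 = 0,  H_2 = 0,  H_3 ≅ Z.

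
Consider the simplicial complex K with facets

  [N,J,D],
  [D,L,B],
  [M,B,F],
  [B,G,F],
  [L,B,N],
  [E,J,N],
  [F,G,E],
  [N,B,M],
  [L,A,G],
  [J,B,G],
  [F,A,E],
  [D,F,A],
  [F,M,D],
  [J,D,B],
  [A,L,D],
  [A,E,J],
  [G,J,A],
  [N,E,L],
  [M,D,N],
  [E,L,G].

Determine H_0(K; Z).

K has 10 vertices, 30 edges, 20 triangles.
rank ∂_0 = 0, rank ∂_1 = 9 ⇒ b_0 = 10 − 0 − 9 = 1; all invariant factors of ∂_1 are 1 so no torsion. So H_0 = Z.

H_0 = Z.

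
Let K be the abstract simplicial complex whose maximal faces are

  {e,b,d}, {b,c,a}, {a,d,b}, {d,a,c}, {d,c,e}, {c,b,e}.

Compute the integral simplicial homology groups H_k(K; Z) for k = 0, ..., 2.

H_0 ≅ Z,  H_1 = 0,  H_2 ≅ Z.

Order the vertices as a < b < c < d < e. Listing each simplex with vertices in this order, K has dimension 2 with simplices:

  0-simplices (5): a, b, c, d, e
  1-simplices (9): ab, ac, ad, bc, bd, be, cd, ce, de
  2-simplices (6): abc, abd, acd, bce, bde, cde

so the chain groups are C_0 ≅ Z^5, C_1 ≅ Z^9, C_2 ≅ Z^6.

∂_1: C_1 → C_0 is given by ∂[p,q] = [q] − [p]. For instance
  ∂be = e − b.
This gives a 5×9 integer matrix of rank 4; reducing to Smith normal form yields diagonal entries (1,1,1,1).

∂_2: C_2 → C_1 sends each 2-simplex [p,q,r] to [q,r] − [p,r] + [p,q]. For instance
  ∂acd = cd − ad + ac,
  ∂abc = bc − ac + ab.
The 9×6 boundary matrix has rank 5 and Smith normal form diag(1,1,1,1,1).

Reading off H_k = ker ∂_k / im ∂_{k+1}:

  H_0: rank C_0 − rank ∂_1 = 5 − 4 = 1, and the invariant factors of ∂_1 are all 1, so H_0 ≅ Z.
  H_1: rank ker ∂_1 − rank ∂_2 = (9 − 4) − 5 = 0, and the invariant factors of ∂_2 are all 1, so H_1 ≅ 0.
  H_2: rank ker ∂_2 − rank ∂_3 = (6 − 5) − 0 = 1, and there is no ∂_3, so H_2 ≅ Z.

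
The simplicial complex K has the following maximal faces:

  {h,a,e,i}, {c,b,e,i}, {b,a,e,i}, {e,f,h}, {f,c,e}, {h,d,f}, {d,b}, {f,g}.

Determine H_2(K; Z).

H_2 ≅ 0.

Order the vertices as a < b < c < d < e < f < g < h < i. Listing each simplex with vertices in this order, K has dimension 3 with simplices:

  0-simplices (9): a, b, c, d, e, f, g, h, i
  1-simplices (19): ab, ae, ah, ai, bc, bd, be, bi, ce, cf, ci, df, dh, ef, eh, ei, fg, fh, hi
  2-simplices (13): abe, abi, aeh, aei, ahi, bce, bci, bei, cef, cei, dfh, efh, ehi
  3-simplices (3): abei, aehi, bcei

Hence C_0 ≅ Z^9, C_1 ≅ Z^19, C_2 ≅ Z^13, C_3 ≅ Z^3.

The boundary map ∂_1: C_1 → C_0 maps an edge to its endpoints' difference, ∂[p,q] = q − p. For instance
  ∂ci = i − c.
This gives a 9×19 integer matrix of rank 8; reducing to Smith normal form yields diagonal entries (1,1,1,1,1,1,1,1).

The boundary map ∂_2: C_2 → C_1 maps a triangle to the signed sum of its edges. For instance
  ∂bci = ci − bi + bc,
  ∂ehi = hi − ei + eh.
This gives a 19×13 integer matrix of rank 10; reducing to Smith normal form yields diagonal entries (1,1,1,1,1,1,1,1,1,1).

Boundary ∂_3: C_3 → C_2 sends each 3-simplex σ to the alternating sum Σ_i (−1)^i (σ with its i-th vertex removed). For instance
  ∂aehi = ehi − ahi + aei − aeh,
  ∂abei = bei − aei + abi − abe.
As a 13×3 matrix over Z this has rank 3, with invariant factors (1,1,1).

From H_k ≅ ker(∂_k) / im(∂_{k+1}) we obtain:

  H_2: rank ker ∂_2 − rank ∂_3 = (13 − 10) − 3 = 0, and the invariant factors of ∂_3 are all 1, so H_2 ≅ 0.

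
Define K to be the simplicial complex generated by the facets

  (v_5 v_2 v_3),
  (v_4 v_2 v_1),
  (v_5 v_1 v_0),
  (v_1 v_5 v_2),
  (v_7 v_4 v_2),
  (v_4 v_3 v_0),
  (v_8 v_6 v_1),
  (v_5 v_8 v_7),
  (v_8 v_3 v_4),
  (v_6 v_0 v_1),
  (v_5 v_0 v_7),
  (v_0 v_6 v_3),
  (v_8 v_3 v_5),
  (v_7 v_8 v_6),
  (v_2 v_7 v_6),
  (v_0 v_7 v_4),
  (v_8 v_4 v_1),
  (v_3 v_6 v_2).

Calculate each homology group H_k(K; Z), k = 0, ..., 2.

H_0 = Z,  H_1 = Z^2,  H_2 = Z.

Take the total order v_0 < v_1 < v_2 < v_3 < v_4 < v_5 < v_6 < v_7 < v_8 on the vertex set. Then K (dimension 2) consists of the simplices:

  0-simplices (9): [v_0], [v_1], [v_2], [v_3], [v_4], [v_5], [v_6], [v_7], [v_8]
  1-simplices (27): (27 of them)
  2-simplices (18): (18 of them)

giving chain groups C_0 ≅ Z^9, C_1 ≅ Z^27, C_2 ≅ Z^18.

Boundary ∂_1: C_1 → C_0 maps an edge to its endpoints' difference, ∂[p,q] = q − p.
As a 9×27 matrix over Z this has rank 8, with invariant factors (1,1,1,1,1,1,1,1).

∂_2: C_2 → C_1 maps a triangle to the signed sum of its edges. For instance
  ∂[v_1,v_4,v_8] = [v_4,v_8] − [v_1,v_8] + [v_1,v_4],
  ∂[v_0,v_1,v_5] = [v_1,v_5] − [v_0,v_5] + [v_0,v_1].
The 27×18 boundary matrix has rank 17 and Smith normal form diag(1,1,1,1,1,1,1,1,1,1,1,1,1,1,1,1,1).

Reading off H_k = ker ∂_k / im ∂_{k+1}:

  H_0: rank C_0 − rank ∂_1 = 9 − 8 = 1, and the invariant factors of ∂_1 are all 1, so H_0 = Z.
  H_1: rank ker ∂_1 − rank ∂_2 = (27 − 8) − 17 = 2, and the invariant factors of ∂_2 are all 1, so H_1 = Z^2.
  H_2: rank ker ∂_2 − rank ∂_3 = (18 − 17) − 0 = 1, and there is no ∂_3, so H_2 = Z.

As a check, the Euler characteristic is 9 − 27 + 18 = 0, which agrees with 1 − 2 + 1 = 0.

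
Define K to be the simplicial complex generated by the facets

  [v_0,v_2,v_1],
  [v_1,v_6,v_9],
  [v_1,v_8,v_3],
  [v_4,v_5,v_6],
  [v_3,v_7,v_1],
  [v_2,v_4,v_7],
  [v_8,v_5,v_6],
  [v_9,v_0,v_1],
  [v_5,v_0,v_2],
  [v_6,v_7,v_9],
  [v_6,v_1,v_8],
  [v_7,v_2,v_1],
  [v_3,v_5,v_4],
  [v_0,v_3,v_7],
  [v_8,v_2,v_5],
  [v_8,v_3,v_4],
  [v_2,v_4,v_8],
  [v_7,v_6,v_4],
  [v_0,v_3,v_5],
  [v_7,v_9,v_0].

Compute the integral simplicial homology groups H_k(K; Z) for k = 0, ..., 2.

H_0 ≅ Z,  H_1 ≅ Z ⊕ Z/2Z,  H_2 = 0.

Fix the vertex order v_0 < v_1 < v_2 < v_3 < v_4 < v_5 < v_6 < v_7 < v_8 < v_9 and write every simplex with vertices in increasing order. Then dim K = 2 and the simplices of K are:

  0-simplices (10): [v_0], [v_1], [v_2], [v_3], [v_4], [v_5], [v_6], [v_7], [v_8], [v_9]
  1-simplices (30): (30 of them)
  2-simplices (20): (20 of them)

giving chain groups C_0 ≅ Z^10, C_1 ≅ Z^30, C_2 ≅ Z^20.

The boundary map ∂_1: C_1 → C_0 sends each edge [p,q] (with p < q) to q − p. For instance
  ∂[v_6,v_9] = [v_9] − [v_6].
The 10×30 boundary matrix has rank 9 and Smith normal form diag(1,1,1,1,1,1,1,1,1).

∂_2: C_2 → C_1 acts by ∂[p,q,r] = [q,r] − [p,r] + [p,q]. For instance
  ∂[v_3,v_4,v_8] = [v_4,v_8] − [v_3,v_8] + [v_3,v_4],
  ∂[v_2,v_5,v_8] = [v_5,v_8] − [v_2,v_8] + [v_2,v_5].
As a 30×20 matrix over Z this has rank 20, with invariant factors (1,1,1,1,1,1,1,1,1,1,1,1,1,1,1,1,1,1,1,2).

From H_k ≅ ker(∂_k) / im(∂_{k+1}) we obtain:

  H_0: rank C_0 − rank ∂_1 = 10 − 9 = 1, and the invariant factors of ∂_1 are all 1, so H_0 = Z.
  H_1: rank ker ∂_1 − rank ∂_2 = (30 − 9) − 20 = 1, and ∂_2 has invariant factor 2 > 1, so H_1 = Z ⊕ Z/2Z.
  H_2: rank ker ∂_2 − rank ∂_3 = (20 − 20) − 0 = 0, and there is no ∂_3, so H_2 = 0.

As a check, the Euler characteristic is 10 − 30 + 20 = 0, which agrees with 1 − 1 + 0 = 0.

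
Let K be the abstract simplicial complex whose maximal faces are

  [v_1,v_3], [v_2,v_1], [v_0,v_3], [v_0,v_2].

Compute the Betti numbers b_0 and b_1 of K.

b_0 = 1, b_1 = 1.

Order the vertices as v_0 < v_1 < v_2 < v_3. Listing each simplex with vertices in this order, K has dimension 1 with simplices:

  0-simplices (4): [v_0], [v_1], [v_2], [v_3]
  1-simplices (4): [v_0,v_2], [v_0,v_3], [v_1,v_2], [v_1,v_3]

so the chain groups are C_0 ≅ Z^4, C_1 ≅ Z^4.

∂_1: C_1 → C_0 is given by ∂[p,q] = [q] − [p]. For instance
  ∂[v_0,v_3] = [v_3] − [v_0].
This gives a 4×4 integer matrix of rank 3; reducing to Smith normal form yields diagonal entries (1,1,1).

Computing H_k = (kernel of ∂_k) / (image of ∂_{k+1}):

  H_0: rank C_0 − rank ∂_1 = 4 − 3 = 1, and the invariant factors of ∂_1 are all 1, so H_0 ≅ Z.
  H_1: rank ker ∂_1 − rank ∂_2 = (4 − 3) − 0 = 1, and there is no ∂_2, so H_1 ≅ Z.

Hence the Betti numbers are b_0 = 1, b_1 = 1.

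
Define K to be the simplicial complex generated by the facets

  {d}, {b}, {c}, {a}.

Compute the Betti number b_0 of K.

Order the vertices as a < b < c < d. Listing each simplex with vertices in this order, K has dimension 0 with simplices:

  0-simplices (4): a, b, c, d

giving chain groups C_0 ≅ Z^4.

Reading off H_k = ker ∂_k / im ∂_{k+1}:

  H_0: rank C_0 − rank ∂_1 = 4 − 0 = 4, and there is no ∂_1, so H_0 ≅ Z^4.

Hence the Betti numbers are b_0 = 4.

b_0 = 4.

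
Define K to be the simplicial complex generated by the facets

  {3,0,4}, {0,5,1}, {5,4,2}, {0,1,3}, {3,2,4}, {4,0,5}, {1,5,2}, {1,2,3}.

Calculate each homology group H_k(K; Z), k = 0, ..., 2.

Order the vertices as 0 < 1 < 2 < 3 < 4 < 5. Listing each simplex with vertices in this order, K has dimension 2 with simplices:

  0-simplices (6): [0], [1], [2], [3], [4], [5]
  1-simplices (12): [0,1], [0,3], [0,4], [0,5], [1,2], [1,3], [1,5], [2,3], [2,4], [2,5], [3,4], [4,5]
  2-simplices (8): [0,1,3], [0,1,5], [0,3,4], [0,4,5], [1,2,3], [1,2,5], [2,3,4], [2,4,5]

giving chain groups C_0 ≅ Z^6, C_1 ≅ Z^12, C_2 ≅ Z^8.

Boundary ∂_1: C_1 → C_0 is given by ∂[p,q] = [q] − [p]. For instance
  ∂[1,3] = [3] − [1].
The 6×12 boundary matrix has rank 5 and Smith normal form diag(1,1,1,1,1).

∂_2: C_2 → C_1 maps a triangle to the signed sum of its edges. For instance
  ∂[0,3,4] = [3,4] − [0,4] + [0,3],
  ∂[1,2,3] = [2,3] − [1,3] + [1,2].
This gives a 12×8 integer matrix of rank 7; reducing to Smith normal form yields diagonal entries (1,1,1,1,1,1,1).

Computing H_k = (kernel of ∂_k) / (image of ∂_{k+1}):

  H_0: rank C_0 − rank ∂_1 = 6 − 5 = 1, and the invariant factors of ∂_1 are all 1, so H_0 = Z.
  H_1: rank ker ∂_1 − rank ∂_2 = (12 − 5) − 7 = 0, and the invariant factors of ∂_2 are all 1, so H_1 = 0.
  H_2: rank ker ∂_2 − rank ∂_3 = (8 − 7) − 0 = 1, and there is no ∂_3, so H_2 = Z.

As a check, the Euler characteristic is 6 − 12 + 8 = 2, which agrees with 1 − 0 + 1 = 2.

H_0 ≅ Z,  H_1 = 0,  H_2 ≅ Z.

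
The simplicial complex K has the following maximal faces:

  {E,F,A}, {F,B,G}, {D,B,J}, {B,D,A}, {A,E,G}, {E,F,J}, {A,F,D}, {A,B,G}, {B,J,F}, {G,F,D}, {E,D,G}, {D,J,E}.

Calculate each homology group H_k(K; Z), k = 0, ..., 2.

H_0 ≅ Z,  H_1 ≅ Z/2,  H_2 = 0.

Order the vertices as A < B < D < E < F < G < J. Listing each simplex with vertices in this order, K has dimension 2 with simplices:

  0-simplices (7): A, B, D, E, F, G, J
  1-simplices (18): AB, AD, AE, AF, AG, BD, BF, BG, BJ, DE, DF, DG, DJ, EF, EG, EJ, FG, FJ
  2-simplices (12): ABD, ABG, ADF, AEF, AEG, BDJ, BFG, BFJ, DEG, DEJ, DFG, EFJ

Hence C_0 ≅ Z^7, C_1 ≅ Z^18, C_2 ≅ Z^12.

Boundary ∂_1: C_1 → C_0 is given by ∂[p,q] = [q] − [p]. For instance
  ∂DF = F − D.
The 7×18 boundary matrix has rank 6 and Smith normal form diag(1,1,1,1,1,1).

The boundary map ∂_2: C_2 → C_1 maps a triangle to the signed sum of its edges. For instance
  ∂ABG = BG − AG + AB,
  ∂EFJ = FJ − EJ + EF.
The resulting 18×12 matrix has rank 12, and its Smith normal form has invariant factors (1,1,1,1,1,1,1,1,1,1,1,2).

Computing H_k = (kernel of ∂_k) / (image of ∂_{k+1}):

  H_0: rank C_0 − rank ∂_1 = 7 − 6 = 1, and the invariant factors of ∂_1 are all 1, so H_0 = Z.
  H_1: rank ker ∂_1 − rank ∂_2 = (18 − 6) − 12 = 0, and ∂_2 has invariant factor 2 > 1, so H_1 = Z/2.
  H_2: rank ker ∂_2 − rank ∂_3 = (12 − 12) − 0 = 0, and there is no ∂_3, so H_2 = 0.

As a check, the Euler characteristic is 7 − 18 + 12 = 1, which agrees with 1 − 0 + 0 = 1.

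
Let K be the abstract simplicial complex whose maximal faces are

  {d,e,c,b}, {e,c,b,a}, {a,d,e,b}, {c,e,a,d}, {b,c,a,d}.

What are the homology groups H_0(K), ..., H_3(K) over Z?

H_0 = Z,  H_1 = 0,  H_2 = 0,  H_3 = Z.

Order the vertices as a < b < c < d < e. Listing each simplex with vertices in this order, K has dimension 3 with simplices:

  0-simplices (5): a, b, c, d, e
  1-simplices (10): ab, ac, ad, ae, bc, bd, be, cd, ce, de
  2-simplices (10): abc, abd, abe, acd, ace, ade, bcd, bce, bde, cde
  3-simplices (5): abcd, abce, abde, acde, bcde

Hence C_0 ≅ Z^5, C_1 ≅ Z^10, C_2 ≅ Z^10, C_3 ≅ Z^5.

The boundary map ∂_1: C_1 → C_0 maps an edge to its endpoints' difference, ∂[p,q] = q − p.
This gives a 5×10 integer matrix of rank 4; reducing to Smith normal form yields diagonal entries (1,1,1,1).

∂_2: C_2 → C_1 acts by ∂[p,q,r] = [q,r] − [p,r] + [p,q]. For instance
  ∂abc = bc − ac + ab,
  ∂bde = de − be + bd.
The resulting 10×10 matrix has rank 6, and its Smith normal form has invariant factors (1,1,1,1,1,1).

∂_3: C_3 → C_2 sends each 3-simplex σ to the alternating sum Σ_i (−1)^i (σ with its i-th vertex removed). For instance
  ∂abcd = bcd − acd + abd − abc,
  ∂bcde = cde − bde + bce − bcd.
This gives a 10×5 integer matrix of rank 4; reducing to Smith normal form yields diagonal entries (1,1,1,1).

From H_k ≅ ker(∂_k) / im(∂_{k+1}) we obtain:

  H_0: rank C_0 − rank ∂_1 = 5 − 4 = 1, and the invariant factors of ∂_1 are all 1, so H_0 ≅ Z.
  H_1: rank ker ∂_1 − rank ∂_2 = (10 − 4) − 6 = 0, and the invariant factors of ∂_2 are all 1, so H_1 ≅ 0.
  H_2: rank ker ∂_2 − rank ∂_3 = (10 − 6) − 4 = 0, and the invariant factors of ∂_3 are all 1, so H_2 ≅ 0.
  H_3: rank ker ∂_3 − rank ∂_4 = (5 − 4) − 0 = 1, and there is no ∂_4, so H_3 ≅ Z.

As a check, the Euler characteristic is 5 − 10 + 10 − 5 = 0, which agrees with 1 − 0 + 0 − 1 = 0.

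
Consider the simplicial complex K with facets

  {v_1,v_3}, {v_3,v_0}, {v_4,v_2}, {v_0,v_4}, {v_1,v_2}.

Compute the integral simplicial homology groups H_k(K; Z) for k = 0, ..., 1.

H_0 ≅ Z,  H_1 ≅ Z.

Take the total order v_0 < v_1 < v_2 < v_3 < v_4 on the vertex set. Then K (dimension 1) consists of the simplices:

  0-simplices (5): [v_0], [v_1], [v_2], [v_3], [v_4]
  1-simplices (5): [v_0,v_3], [v_0,v_4], [v_1,v_2], [v_1,v_3], [v_2,v_4]

so the chain groups are C_0 ≅ Z^5, C_1 ≅ Z^5.

∂_1: C_1 → C_0 maps an edge to its endpoints' difference, ∂[p,q] = q − p. For instance
  ∂[v_1,v_2] = [v_2] − [v_1].
This gives a 5×5 integer matrix of rank 4; reducing to Smith normal form yields diagonal entries (1,1,1,1).

Now H_k = ker ∂_k / im ∂_{k+1}, so:

  H_0: rank C_0 − rank ∂_1 = 5 − 4 = 1, and the invariant factors of ∂_1 are all 1, so H_0 = Z.
  H_1: rank ker ∂_1 − rank ∂_2 = (5 − 4) − 0 = 1, and there is no ∂_2, so H_1 = Z.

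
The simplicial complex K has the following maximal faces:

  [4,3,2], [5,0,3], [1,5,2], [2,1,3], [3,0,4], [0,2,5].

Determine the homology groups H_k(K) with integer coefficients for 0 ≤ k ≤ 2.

K has 6 vertices, 12 edges, 6 triangles.
rank ∂_0 = 0, rank ∂_1 = 5 ⇒ b_0 = 6 − 0 − 5 = 1; all invariant factors of ∂_1 are 1 so no torsion. So H_0 ≅ Z.
rank ∂_1 = 5, rank ∂_2 = 6 ⇒ b_1 = 12 − 5 − 6 = 1; all invariant factors of ∂_2 are 1 so no torsion. So H_1 ≅ Z.
rank ∂_2 = 6, rank ∂_3 = 0 ⇒ b_2 = 6 − 6 − 0 = 0. So H_2 ≅ 0.

H_0 = Z,  H_1 = Z,  H_2 = 0.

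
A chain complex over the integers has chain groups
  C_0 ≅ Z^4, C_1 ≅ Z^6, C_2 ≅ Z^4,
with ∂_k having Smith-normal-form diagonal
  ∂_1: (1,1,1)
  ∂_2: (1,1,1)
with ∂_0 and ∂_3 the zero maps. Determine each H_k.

H_0: b_0 = 4 − 0 − 3 = 1; torsion from ∂_1 factors > 1: none. So H_0 ≅ Z.
H_1: b_1 = 6 − 3 − 3 = 0; torsion from ∂_2 factors > 1: none. So H_1 ≅ 0.
H_2: b_2 = 4 − 3 − 0 = 1; torsion from ∂_3 factors > 1: none. So H_2 ≅ Z.

H_0 ≅ Z,  H_1 = 0,  H_2 ≅ Z.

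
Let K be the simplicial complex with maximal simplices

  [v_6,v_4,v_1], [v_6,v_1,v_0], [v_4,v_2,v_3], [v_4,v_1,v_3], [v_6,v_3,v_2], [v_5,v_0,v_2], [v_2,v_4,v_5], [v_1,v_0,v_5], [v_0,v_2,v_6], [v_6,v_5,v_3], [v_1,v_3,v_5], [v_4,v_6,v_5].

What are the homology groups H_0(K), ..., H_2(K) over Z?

H_0 = Z,  H_1 = Z/2Z,  H_2 = 0.

Fix the vertex order v_0 < v_1 < v_2 < v_3 < v_4 < v_5 < v_6 and write every simplex with vertices in increasing order. Then dim K = 2 and the simplices of K are:

  0-simplices (7): [v_0], [v_1], [v_2], [v_3], [v_4], [v_5], [v_6]
  1-simplices (18): (18 of them)
  2-simplices (12): (12 of them)

giving chain groups C_0 ≅ Z^7, C_1 ≅ Z^18, C_2 ≅ Z^12.

∂_1: C_1 → C_0 maps an edge to its endpoints' difference, ∂[p,q] = q − p. For instance
  ∂[v_2,v_3] = [v_3] − [v_2].
The 7×18 boundary matrix has rank 6 and Smith normal form diag(1,1,1,1,1,1).

∂_2: C_2 → C_1 maps a triangle to the signed sum of its edges. For instance
  ∂[v_0,v_2,v_5] = [v_2,v_5] − [v_0,v_5] + [v_0,v_2],
  ∂[v_2,v_4,v_5] = [v_4,v_5] − [v_2,v_5] + [v_2,v_4].
As a 18×12 matrix over Z this has rank 12, with invariant factors (1,1,1,1,1,1,1,1,1,1,1,2).

Computing H_k = (kernel of ∂_k) / (image of ∂_{k+1}):

  H_0: rank C_0 − rank ∂_1 = 7 − 6 = 1, and the invariant factors of ∂_1 are all 1, so H_0 = Z.
  H_1: rank ker ∂_1 − rank ∂_2 = (18 − 6) − 12 = 0, and ∂_2 has invariant factor 2 > 1, so H_1 = Z/2Z.
  H_2: rank ker ∂_2 − rank ∂_3 = (12 − 12) − 0 = 0, and there is no ∂_3, so H_2 = 0.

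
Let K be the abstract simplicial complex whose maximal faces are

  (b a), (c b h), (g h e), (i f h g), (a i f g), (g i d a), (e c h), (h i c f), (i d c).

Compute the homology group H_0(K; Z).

K has 9 vertices, 22 edges, 17 triangles, 4 3-simplices.
rank ∂_0 = 0, rank ∂_1 = 8 ⇒ b_0 = 9 − 0 − 8 = 1; all invariant factors of ∂_1 are 1 so no torsion. So H_0 ≅ Z.

H_0 = Z.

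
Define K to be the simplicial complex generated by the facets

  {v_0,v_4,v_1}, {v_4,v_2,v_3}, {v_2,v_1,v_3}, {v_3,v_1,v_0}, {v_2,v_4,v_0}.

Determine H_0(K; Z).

Fix the vertex order v_0 < v_1 < v_2 < v_3 < v_4 and write every simplex with vertices in increasing order. Then dim K = 2 and the simplices of K are:

  0-simplices (5): [v_0], [v_1], [v_2], [v_3], [v_4]
  1-simplices (10): [v_0,v_1], [v_0,v_2], [v_0,v_3], [v_0,v_4], [v_1,v_2], [v_1,v_3], [v_1,v_4], [v_2,v_3], [v_2,v_4], [v_3,v_4]
  2-simplices (5): [v_0,v_1,v_3], [v_0,v_1,v_4], [v_0,v_2,v_4], [v_1,v_2,v_3], [v_2,v_3,v_4]

so the chain groups are C_0 ≅ Z^5, C_1 ≅ Z^10, C_2 ≅ Z^5.

The boundary map ∂_1: C_1 → C_0 sends each edge [p,q] (with p < q) to q − p. For instance
  ∂[v_0,v_3] = [v_3] − [v_0].
This gives a 5×10 integer matrix of rank 4; reducing to Smith normal form yields diagonal entries (1,1,1,1).

The boundary map ∂_2: C_2 → C_1 sends each 2-simplex [p,q,r] to [q,r] − [p,r] + [p,q]. For instance
  ∂[v_2,v_3,v_4] = [v_3,v_4] − [v_2,v_4] + [v_2,v_3],
  ∂[v_1,v_2,v_3] = [v_2,v_3] − [v_1,v_3] + [v_1,v_2].
The 10×5 boundary matrix has rank 5 and Smith normal form diag(1,1,1,1,1).

Now H_k = ker ∂_k / im ∂_{k+1}, so:

  H_0: rank C_0 − rank ∂_1 = 5 − 4 = 1, and the invariant factors of ∂_1 are all 1, so H_0 ≅ Z.

H_0 ≅ Z.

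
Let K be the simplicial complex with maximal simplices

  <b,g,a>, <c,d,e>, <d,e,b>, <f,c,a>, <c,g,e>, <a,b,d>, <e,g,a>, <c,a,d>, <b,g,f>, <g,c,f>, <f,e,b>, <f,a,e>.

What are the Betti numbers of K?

Order the vertices as a < b < c < d < e < f < g. Listing each simplex with vertices in this order, K has dimension 2 with simplices:

  0-simplices (7): a, b, c, d, e, f, g
  1-simplices (18): ab, ac, ad, ae, af, ag, bd, be, bf, bg, cd, ce, cf, cg, de, ef, eg, fg
  2-simplices (12): abd, abg, acd, acf, aef, aeg, bde, bef, bfg, cde, ceg, cfg

Hence C_0 ≅ Z^7, C_1 ≅ Z^18, C_2 ≅ Z^12.

Boundary ∂_1: C_1 → C_0 sends each edge [p,q] (with p < q) to q − p. For instance
  ∂bg = g − b.
This gives a 7×18 integer matrix of rank 6; reducing to Smith normal form yields diagonal entries (1,1,1,1,1,1).

∂_2: C_2 → C_1 acts by ∂[p,q,r] = [q,r] − [p,r] + [p,q]. For instance
  ∂acd = cd − ad + ac,
  ∂bef = ef − bf + be.
The resulting 18×12 matrix has rank 12, and its Smith normal form has invariant factors (1,1,1,1,1,1,1,1,1,1,1,2).

Reading off H_k = ker ∂_k / im ∂_{k+1}:

  H_0: rank C_0 − rank ∂_1 = 7 − 6 = 1, and the invariant factors of ∂_1 are all 1, so H_0 ≅ Z.
  H_1: rank ker ∂_1 − rank ∂_2 = (18 − 6) − 12 = 0, and ∂_2 has invariant factor 2 > 1, so H_1 ≅ Z/2Z.
  H_2: rank ker ∂_2 − rank ∂_3 = (12 − 12) − 0 = 0, and there is no ∂_3, so H_2 ≅ 0.

(K is a triangulation of the real projective plane RP^2.)

Hence the Betti numbers are b_0 = 1, b_1 = 0, b_2 = 0.

b_0 = 1, b_1 = 0, b_2 = 0.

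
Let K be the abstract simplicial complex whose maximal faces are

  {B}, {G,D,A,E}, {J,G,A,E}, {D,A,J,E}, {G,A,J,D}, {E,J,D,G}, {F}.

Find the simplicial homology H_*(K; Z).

H_0 ≅ Z^3,  H_1 = 0,  H_2 = 0,  H_3 ≅ Z.

Take the total order A < B < D < E < F < G < J on the vertex set. Then K (dimension 3) consists of the simplices:

  0-simplices (7): A, B, D, E, F, G, J
  1-simplices (10): AD, AE, AG, AJ, DE, DG, DJ, EG, EJ, GJ
  2-simplices (10): ADE, ADG, ADJ, AEG, AEJ, AGJ, DEG, DEJ, DGJ, EGJ
  3-simplices (5): ADEG, ADEJ, ADGJ, AEGJ, DEGJ

Hence C_0 ≅ Z^7, C_1 ≅ Z^10, C_2 ≅ Z^10, C_3 ≅ Z^5.

∂_1: C_1 → C_0 sends each edge [p,q] (with p < q) to q − p. For instance
  ∂AG = G − A.
The 7×10 boundary matrix has rank 4 and Smith normal form diag(1,1,1,1).

Boundary ∂_2: C_2 → C_1 acts by ∂[p,q,r] = [q,r] − [p,r] + [p,q]. For instance
  ∂DGJ = GJ − DJ + DG,
  ∂AGJ = GJ − AJ + AG.
The resulting 10×10 matrix has rank 6, and its Smith normal form has invariant factors (1,1,1,1,1,1).

The boundary map ∂_3: C_3 → C_2 sends each 3-simplex σ to the alternating sum Σ_i (−1)^i (σ with its i-th vertex removed). For instance
  ∂ADGJ = DGJ − AGJ + ADJ − ADG,
  ∂AEGJ = EGJ − AGJ + AEJ − AEG.
This gives a 10×5 integer matrix of rank 4; reducing to Smith normal form yields diagonal entries (1,1,1,1).

Computing H_k = (kernel of ∂_k) / (image of ∂_{k+1}):

  H_0: rank C_0 − rank ∂_1 = 7 − 4 = 3, and the invariant factors of ∂_1 are all 1, so H_0 = Z^3.
  H_1: rank ker ∂_1 − rank ∂_2 = (10 − 4) − 6 = 0, and the invariant factors of ∂_2 are all 1, so H_1 = 0.
  H_2: rank ker ∂_2 − rank ∂_3 = (10 − 6) − 4 = 0, and the invariant factors of ∂_3 are all 1, so H_2 = 0.
  H_3: rank ker ∂_3 − rank ∂_4 = (5 − 4) − 0 = 1, and there is no ∂_4, so H_3 = Z.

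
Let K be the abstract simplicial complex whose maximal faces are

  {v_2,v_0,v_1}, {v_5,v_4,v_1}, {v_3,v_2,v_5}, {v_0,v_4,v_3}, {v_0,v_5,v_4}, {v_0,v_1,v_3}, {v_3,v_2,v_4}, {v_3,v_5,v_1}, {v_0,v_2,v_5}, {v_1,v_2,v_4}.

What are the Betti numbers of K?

b_0 = 1, b_1 = 0, b_2 = 0.

Fix the vertex order v_0 < v_1 < v_2 < v_3 < v_4 < v_5 and write every simplex with vertices in increasing order. Then dim K = 2 and the simplices of K are:

  0-simplices (6): [v_0], [v_1], [v_2], [v_3], [v_4], [v_5]
  1-simplices (15): (15 of them)
  2-simplices (10): [v_0,v_1,v_2], [v_0,v_1,v_3], [v_0,v_2,v_5], [v_0,v_3,v_4], [v_0,v_4,v_5], [v_1,v_2,v_4], [v_1,v_3,v_5], [v_1,v_4,v_5], [v_2,v_3,v_4], [v_2,v_3,v_5]

giving chain groups C_0 ≅ Z^6, C_1 ≅ Z^15, C_2 ≅ Z^10.

Boundary ∂_1: C_1 → C_0 maps an edge to its endpoints' difference, ∂[p,q] = q − p. For instance
  ∂[v_4,v_5] = [v_5] − [v_4].
As a 6×15 matrix over Z this has rank 5, with invariant factors (1,1,1,1,1).

∂_2: C_2 → C_1 maps a triangle to the signed sum of its edges. For instance
  ∂[v_1,v_3,v_5] = [v_3,v_5] − [v_1,v_5] + [v_1,v_3],
  ∂[v_0,v_2,v_5] = [v_2,v_5] − [v_0,v_5] + [v_0,v_2].
This gives a 15×10 integer matrix of rank 10; reducing to Smith normal form yields diagonal entries (1,1,1,1,1,1,1,1,1,2).

Computing H_k = (kernel of ∂_k) / (image of ∂_{k+1}):

  H_0: rank C_0 − rank ∂_1 = 6 − 5 = 1, and the invariant factors of ∂_1 are all 1, so H_0 = Z.
  H_1: rank ker ∂_1 − rank ∂_2 = (15 − 5) − 10 = 0, and ∂_2 has invariant factor 2 > 1, so H_1 = Z/2.
  H_2: rank ker ∂_2 − rank ∂_3 = (10 − 10) − 0 = 0, and there is no ∂_3, so H_2 = 0.

Hence the Betti numbers are b_0 = 1, b_1 = 0, b_2 = 0.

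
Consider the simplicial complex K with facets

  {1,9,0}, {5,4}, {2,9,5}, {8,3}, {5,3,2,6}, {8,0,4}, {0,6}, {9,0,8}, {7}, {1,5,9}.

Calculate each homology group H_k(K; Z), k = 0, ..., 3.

Take the total order 0 < 1 < 2 < 3 < 4 < 5 < 6 < 7 < 8 < 9 on the vertex set. Then K (dimension 3) consists of the simplices:

  0-simplices (10): [0], [1], [2], [3], [4], [5], [6], [7], [8], [9]
  1-simplices (19): [0,1], [0,4], [0,6], [0,8], [0,9], [1,5], [1,9], [2,3], [2,5], [2,6], [2,9], [3,5], [3,6], [3,8], [4,5], [4,8], [5,6], [5,9], [8,9]
  2-simplices (9): [0,1,9], [0,4,8], [0,8,9], [1,5,9], [2,3,5], [2,3,6], [2,5,6], [2,5,9], [3,5,6]
  3-simplices (1): [2,3,5,6]

giving chain groups C_0 ≅ Z^10, C_1 ≅ Z^19, C_2 ≅ Z^9, C_3 ≅ Z^1.

The boundary map ∂_1: C_1 → C_0 is given by ∂[p,q] = [q] − [p]. For instance
  ∂[0,8] = [8] − [0].
The 10×19 boundary matrix has rank 8 and Smith normal form diag(1,1,1,1,1,1,1,1).

Boundary ∂_2: C_2 → C_1 sends each 2-simplex [p,q,r] to [q,r] − [p,r] + [p,q]. For instance
  ∂[0,4,8] = [4,8] − [0,8] + [0,4],
  ∂[2,5,9] = [5,9] − [2,9] + [2,5].
The resulting 19×9 matrix has rank 8, and its Smith normal form has invariant factors (1,1,1,1,1,1,1,1).

The boundary map ∂_3: C_3 → C_2 sends each 3-simplex σ to the alternating sum Σ_i (−1)^i (σ with its i-th vertex removed). For instance
  ∂[2,3,5,6] = [3,5,6] − [2,5,6] + [2,3,6] − [2,3,5].
As a 9×1 matrix over Z this has rank 1, with invariant factors (1).

From H_k ≅ ker(∂_k) / im(∂_{k+1}) we obtain:

  H_0: rank C_0 − rank ∂_1 = 10 − 8 = 2, and the invariant factors of ∂_1 are all 1, so H_0 = Z^2.
  H_1: rank ker ∂_1 − rank ∂_2 = (19 − 8) − 8 = 3, and the invariant factors of ∂_2 are all 1, so H_1 = Z^3.
  H_2: rank ker ∂_2 − rank ∂_3 = (9 − 8) − 1 = 0, and the invariant factors of ∂_3 are all 1, so H_2 = 0.
  H_3: rank ker ∂_3 − rank ∂_4 = (1 − 1) − 0 = 0, and there is no ∂_4, so H_3 = 0.

H_0 ≅ Z^2,  H_1 ≅ Z^3,  H_2 = 0,  H_3 = 0.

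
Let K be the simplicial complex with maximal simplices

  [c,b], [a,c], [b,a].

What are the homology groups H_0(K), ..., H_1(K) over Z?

H_0 = Z,  H_1 = Z.

Take the total order a < b < c on the vertex set. Then K (dimension 1) consists of the simplices:

  0-simplices (3): a, b, c
  1-simplices (3): ab, ac, bc

so the chain groups are C_0 ≅ Z^3, C_1 ≅ Z^3.

The boundary map ∂_1: C_1 → C_0 sends each edge [p,q] (with p < q) to q − p.
As a 3×3 matrix over Z this has rank 2, with invariant factors (1,1).

Computing H_k = (kernel of ∂_k) / (image of ∂_{k+1}):

  H_0: rank C_0 − rank ∂_1 = 3 − 2 = 1, and the invariant factors of ∂_1 are all 1, so H_0 ≅ Z.
  H_1: rank ker ∂_1 − rank ∂_2 = (3 − 2) − 0 = 1, and there is no ∂_2, so H_1 ≅ Z.

As a check, the Euler characteristic is 3 − 3 = 0, which agrees with 1 − 1 = 0.
(K is a triangulation of the circle S^1.)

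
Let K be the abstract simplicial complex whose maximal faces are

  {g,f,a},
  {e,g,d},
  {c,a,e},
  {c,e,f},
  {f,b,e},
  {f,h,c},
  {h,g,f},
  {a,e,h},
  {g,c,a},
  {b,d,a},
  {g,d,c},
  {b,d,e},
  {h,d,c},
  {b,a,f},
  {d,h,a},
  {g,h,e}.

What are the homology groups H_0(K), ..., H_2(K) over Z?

Take the total order a < b < c < d < e < f < g < h on the vertex set. Then K (dimension 2) consists of the simplices:

  0-simplices (8): a, b, c, d, e, f, g, h
  1-simplices (24): ab, ac, ad, ae, af, ag, ah, bd, be, bf, cd, ce, cf, cg, ch, de, dg, dh, ef, eg, eh, fg, fh, gh
  2-simplices (16): abd, abf, ace, acg, adh, aeh, afg, bde, bef, cdg, cdh, cef, cfh, deg, egh, fgh

so the chain groups are C_0 ≅ Z^8, C_1 ≅ Z^24, C_2 ≅ Z^16.

Boundary ∂_1: C_1 → C_0 maps an edge to its endpoints' difference, ∂[p,q] = q − p.
The resulting 8×24 matrix has rank 7, and its Smith normal form has invariant factors (1,1,1,1,1,1,1).

Boundary ∂_2: C_2 → C_1 acts by ∂[p,q,r] = [q,r] − [p,r] + [p,q]. For instance
  ∂ace = ce − ae + ac,
  ∂cfh = fh − ch + cf.
As a 24×16 matrix over Z this has rank 15, with invariant factors (1,1,1,1,1,1,1,1,1,1,1,1,1,1,1).

Now H_k = ker ∂_k / im ∂_{k+1}, so:

  H_0: rank C_0 − rank ∂_1 = 8 − 7 = 1, and the invariant factors of ∂_1 are all 1, so H_0 = Z.
  H_1: rank ker ∂_1 − rank ∂_2 = (24 − 7) − 15 = 2, and the invariant factors of ∂_2 are all 1, so H_1 = Z^2.
  H_2: rank ker ∂_2 − rank ∂_3 = (16 − 15) − 0 = 1, and there is no ∂_3, so H_2 = Z.

H_0 = Z,  H_1 = Z^2,  H_2 = Z.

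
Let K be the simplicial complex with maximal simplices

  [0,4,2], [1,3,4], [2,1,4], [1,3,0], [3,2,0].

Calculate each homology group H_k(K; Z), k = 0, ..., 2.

H_0 ≅ Z,  H_1 ≅ Z,  H_2 = 0.

Fix the vertex order 0 < 1 < 2 < 3 < 4 and write every simplex with vertices in increasing order. Then dim K = 2 and the simplices of K are:

  0-simplices (5): [0], [1], [2], [3], [4]
  1-simplices (10): [0,1], [0,2], [0,3], [0,4], [1,2], [1,3], [1,4], [2,3], [2,4], [3,4]
  2-simplices (5): [0,1,3], [0,2,3], [0,2,4], [1,2,4], [1,3,4]

Hence C_0 ≅ Z^5, C_1 ≅ Z^10, C_2 ≅ Z^5.

The boundary map ∂_1: C_1 → C_0 maps an edge to its endpoints' difference, ∂[p,q] = q − p. For instance
  ∂[0,2] = [2] − [0].
This gives a 5×10 integer matrix of rank 4; reducing to Smith normal form yields diagonal entries (1,1,1,1).

The boundary map ∂_2: C_2 → C_1 maps a triangle to the signed sum of its edges. For instance
  ∂[0,2,4] = [2,4] − [0,4] + [0,2],
  ∂[1,3,4] = [3,4] − [1,4] + [1,3].
The resulting 10×5 matrix has rank 5, and its Smith normal form has invariant factors (1,1,1,1,1).

From H_k ≅ ker(∂_k) / im(∂_{k+1}) we obtain:

  H_0: rank C_0 − rank ∂_1 = 5 − 4 = 1, and the invariant factors of ∂_1 are all 1, so H_0 ≅ Z.
  H_1: rank ker ∂_1 − rank ∂_2 = (10 − 4) − 5 = 1, and the invariant factors of ∂_2 are all 1, so H_1 ≅ Z.
  H_2: rank ker ∂_2 − rank ∂_3 = (5 − 5) − 0 = 0, and there is no ∂_3, so H_2 ≅ 0.

As a check, the Euler characteristic is 5 − 10 + 5 = 0, which agrees with 1 − 1 + 0 = 0.
(K is a triangulation of the Möbius band.)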